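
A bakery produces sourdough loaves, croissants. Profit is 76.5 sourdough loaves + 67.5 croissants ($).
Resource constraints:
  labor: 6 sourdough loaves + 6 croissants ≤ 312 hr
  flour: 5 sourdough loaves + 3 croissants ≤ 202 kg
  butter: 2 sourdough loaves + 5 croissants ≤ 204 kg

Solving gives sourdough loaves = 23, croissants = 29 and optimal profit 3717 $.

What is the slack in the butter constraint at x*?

butter used = 2·23 + 5·29 = 191; slack = 204 − 191 = 13.

13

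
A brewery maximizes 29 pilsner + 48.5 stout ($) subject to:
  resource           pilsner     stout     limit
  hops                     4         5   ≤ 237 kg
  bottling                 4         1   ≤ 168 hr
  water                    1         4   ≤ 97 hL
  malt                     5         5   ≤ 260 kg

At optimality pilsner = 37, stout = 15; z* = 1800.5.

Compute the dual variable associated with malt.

4.5

At the optimum: hops uses 223 of 237 (slack = 14); bottling uses 163 of 168 (slack = 5); water uses 97 of 97 (binding); malt uses 260 of 260 (binding).
By complementary slackness, y = 0 for the non-binding constraints.
From A_Bᵀ y = c: 1·y_water + 5·y_malt = 29; 4·y_water + 5·y_malt = 48.5.
This yields shadow prices y_water = 6.5, y_malt = 4.5.
Shadow price of malt = 4.5.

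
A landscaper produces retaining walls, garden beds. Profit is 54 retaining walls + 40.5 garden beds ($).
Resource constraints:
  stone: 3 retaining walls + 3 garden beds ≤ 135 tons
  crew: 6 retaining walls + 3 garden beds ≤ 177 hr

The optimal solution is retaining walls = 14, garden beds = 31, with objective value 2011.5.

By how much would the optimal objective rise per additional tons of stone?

At the optimum: stone uses 135 of 135 (binding); crew uses 177 of 177 (binding).
Dual feasibility on the basic columns requires 3·y_stone + 6·y_crew = 54, 3·y_stone + 3·y_crew = 40.5.
This yields shadow prices y_stone = 9, y_crew = 4.5.
Shadow price of stone = 9.

9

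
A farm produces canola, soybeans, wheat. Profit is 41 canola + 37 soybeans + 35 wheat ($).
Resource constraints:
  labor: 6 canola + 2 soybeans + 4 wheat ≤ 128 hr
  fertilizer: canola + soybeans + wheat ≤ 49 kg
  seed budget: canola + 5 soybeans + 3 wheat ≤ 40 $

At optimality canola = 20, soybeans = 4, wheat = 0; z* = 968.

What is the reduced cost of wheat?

-4

Binding: labor and seed budget. Non-binding: fertilizer (25 unused).
Slack constraints have shadow price 0 (complementary slackness).
The binding rows give the dual system: 6·y_labor + 1·y_seed budget = 41 and 2·y_labor + 5·y_seed budget = 37.
This yields shadow prices y_labor = 6, y_seed budget = 5.
Reduced cost of wheat: c₃ − yᵀa₃ = 35 − (6·4 + 5·3) = 35 − 39 = -4.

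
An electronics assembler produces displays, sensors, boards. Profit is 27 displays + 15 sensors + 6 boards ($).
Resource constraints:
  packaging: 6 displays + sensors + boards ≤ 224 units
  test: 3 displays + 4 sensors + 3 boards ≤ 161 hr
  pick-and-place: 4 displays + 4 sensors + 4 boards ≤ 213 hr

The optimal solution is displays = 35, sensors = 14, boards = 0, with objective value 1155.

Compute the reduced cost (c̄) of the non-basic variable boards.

-6

Check each constraint at x*: packaging 224/224 (tight); test 161/161 (tight); pick-and-place 196/213 (slack 17).
By complementary slackness, y = 0 for the non-binding constraint.
From A_Bᵀ y = c: 6·y_packaging + 3·y_test = 27; 1·y_packaging + 4·y_test = 15.
Solving: y_packaging = 3, y_test = 3.
Reduced cost of boards: c₃ − yᵀa₃ = 6 − (3·1 + 3·3) = 6 − 12 = -6.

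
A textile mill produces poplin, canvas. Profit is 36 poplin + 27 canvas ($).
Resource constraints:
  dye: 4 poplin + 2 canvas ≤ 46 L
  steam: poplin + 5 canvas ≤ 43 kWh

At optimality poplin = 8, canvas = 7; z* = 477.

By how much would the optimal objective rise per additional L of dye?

8.5

Both dye and steam are binding at x*.
The binding rows give the dual system: 4·y_dye + 1·y_steam = 36 and 2·y_dye + 5·y_steam = 27.
This yields shadow prices y_dye = 8.5, y_steam = 2.
Shadow price of dye = 8.5.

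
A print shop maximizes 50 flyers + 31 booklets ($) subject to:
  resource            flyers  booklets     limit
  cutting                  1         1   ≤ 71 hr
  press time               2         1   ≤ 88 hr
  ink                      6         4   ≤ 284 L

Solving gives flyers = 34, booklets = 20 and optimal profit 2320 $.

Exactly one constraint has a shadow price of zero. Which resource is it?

cutting

cutting: 54/71 (slack 17)
press time: 88/88 (binding)
ink: 284/284 (binding)
By complementary slackness, a constraint with positive slack has shadow price 0 → cutting.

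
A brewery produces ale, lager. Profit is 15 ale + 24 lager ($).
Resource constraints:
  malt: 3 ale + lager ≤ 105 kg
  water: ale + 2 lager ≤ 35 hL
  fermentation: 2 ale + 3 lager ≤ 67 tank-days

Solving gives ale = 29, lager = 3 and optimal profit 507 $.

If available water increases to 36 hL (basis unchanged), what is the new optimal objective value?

Binding: water and fermentation. Non-binding: malt (15 unused).
Since malt is not tight, its dual is 0.
The binding rows give the dual system: 1·y_water + 2·y_fermentation = 15 and 2·y_water + 3·y_fermentation = 24.
→ y_water = 3 and y_fermentation = 6.
Δz = y_water·Δb = 3 × (1) = 3, so new z* = 507 + 3 = 510.

510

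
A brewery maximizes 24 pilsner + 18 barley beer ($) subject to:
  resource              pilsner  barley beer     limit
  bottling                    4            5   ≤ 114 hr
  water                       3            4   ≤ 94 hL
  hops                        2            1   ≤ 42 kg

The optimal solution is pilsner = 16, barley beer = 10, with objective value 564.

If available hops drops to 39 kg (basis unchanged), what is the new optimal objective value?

540

Binding: bottling and hops. Non-binding: water (6 unused).
Slack constraints have shadow price 0 (complementary slackness).
From A_Bᵀ y = c: 4·y_bottling + 2·y_hops = 24; 5·y_bottling + 1·y_hops = 18.
→ y_bottling = 2 and y_hops = 8.
Δz = y_hops·Δb = 8 × (-3) = -24, so new z* = 564 − 24 = 540.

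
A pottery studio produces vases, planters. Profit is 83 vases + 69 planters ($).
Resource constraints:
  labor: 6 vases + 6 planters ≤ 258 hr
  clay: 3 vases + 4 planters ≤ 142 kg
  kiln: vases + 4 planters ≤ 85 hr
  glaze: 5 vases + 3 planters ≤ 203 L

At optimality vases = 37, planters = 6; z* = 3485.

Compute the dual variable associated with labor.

8

At the optimum: labor uses 258 of 258 (binding); clay uses 135 of 142 (slack = 7); kiln uses 61 of 85 (slack = 24); glaze uses 203 of 203 (binding).
By complementary slackness, y = 0 for the non-binding constraints.
The binding rows give the dual system: 6·y_labor + 5·y_glaze = 83 and 6·y_labor + 3·y_glaze = 69.
→ y_labor = 8 and y_glaze = 7.
Shadow price of labor = 8.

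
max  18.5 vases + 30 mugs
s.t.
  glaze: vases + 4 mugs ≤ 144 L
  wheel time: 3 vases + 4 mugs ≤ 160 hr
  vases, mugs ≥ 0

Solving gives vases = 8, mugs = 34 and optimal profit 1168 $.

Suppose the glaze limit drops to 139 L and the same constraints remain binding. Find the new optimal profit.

1158

At the optimum: glaze uses 144 of 144 (binding); wheel time uses 160 of 160 (binding).
From A_Bᵀ y = c: 1·y_glaze + 3·y_wheel time = 18.5; 4·y_glaze + 4·y_wheel time = 30.
Solving: y_glaze = 2, y_wheel time = 5.5.
Δz = y_glaze·Δb = 2 × (-5) = -10, so new z* = 1168 − 10 = 1158.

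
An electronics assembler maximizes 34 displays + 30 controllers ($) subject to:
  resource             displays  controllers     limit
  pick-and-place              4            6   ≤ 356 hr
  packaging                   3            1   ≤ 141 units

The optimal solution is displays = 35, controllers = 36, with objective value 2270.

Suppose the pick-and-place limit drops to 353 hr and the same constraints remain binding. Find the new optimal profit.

2258

Check each constraint at x*: pick-and-place 356/356 (tight); packaging 141/141 (tight).
From A_Bᵀ y = c: 4·y_pick-and-place + 3·y_packaging = 34; 6·y_pick-and-place + 1·y_packaging = 30.
Solving: y_pick-and-place = 4, y_packaging = 6.
Δz = y_pick-and-place·Δb = 4 × (-3) = -12, so new z* = 2270 − 12 = 2258.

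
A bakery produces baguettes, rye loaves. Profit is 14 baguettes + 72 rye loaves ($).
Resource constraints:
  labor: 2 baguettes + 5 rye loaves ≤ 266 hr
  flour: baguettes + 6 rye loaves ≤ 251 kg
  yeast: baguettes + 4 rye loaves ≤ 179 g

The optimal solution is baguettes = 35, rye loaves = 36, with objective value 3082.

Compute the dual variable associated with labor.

0

Binding: flour and yeast. Non-binding: labor (16 unused).
Since labor is not tight, its dual is 0.
The binding rows give the dual system: 1·y_flour + 1·y_yeast = 14 and 6·y_flour + 4·y_yeast = 72.
→ y_flour = 8 and y_yeast = 6.
Shadow price of labor = 0.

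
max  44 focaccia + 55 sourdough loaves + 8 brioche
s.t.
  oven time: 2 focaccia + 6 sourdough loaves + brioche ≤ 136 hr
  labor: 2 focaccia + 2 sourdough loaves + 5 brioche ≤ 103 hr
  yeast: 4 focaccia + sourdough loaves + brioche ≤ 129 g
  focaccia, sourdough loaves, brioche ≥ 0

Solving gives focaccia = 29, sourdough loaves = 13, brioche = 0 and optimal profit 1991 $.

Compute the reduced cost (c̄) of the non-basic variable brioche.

-7

At the optimum: oven time uses 136 of 136 (binding); labor uses 84 of 103 (slack = 19); yeast uses 129 of 129 (binding).
Slack constraints have shadow price 0 (complementary slackness).
The binding rows give the dual system: 2·y_oven time + 4·y_yeast = 44 and 6·y_oven time + 1·y_yeast = 55.
Solving: y_oven time = 8, y_yeast = 7.
Reduced cost of brioche: c₃ − yᵀa₃ = 8 − (8·1 + 7·1) = 8 − 15 = -7.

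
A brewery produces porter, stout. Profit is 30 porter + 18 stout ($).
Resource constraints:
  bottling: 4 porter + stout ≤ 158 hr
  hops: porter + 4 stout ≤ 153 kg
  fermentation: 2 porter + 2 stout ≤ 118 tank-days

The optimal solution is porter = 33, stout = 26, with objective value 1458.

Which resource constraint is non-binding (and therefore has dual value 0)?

hops

bottling: 158/158 (binding)
hops: 137/153 (slack 16)
fermentation: 118/118 (binding)
By complementary slackness, a constraint with positive slack has shadow price 0 → hops.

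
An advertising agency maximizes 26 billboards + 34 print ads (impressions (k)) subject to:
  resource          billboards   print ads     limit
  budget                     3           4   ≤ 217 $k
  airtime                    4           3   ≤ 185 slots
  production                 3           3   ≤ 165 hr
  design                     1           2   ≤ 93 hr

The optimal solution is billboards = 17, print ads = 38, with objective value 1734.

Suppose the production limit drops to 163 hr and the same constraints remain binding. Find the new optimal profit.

Binding: production and design. Non-binding: budget (14 unused), airtime (3 unused).
By complementary slackness, y = 0 for the non-binding constraints.
The binding rows give the dual system: 3·y_production + 1·y_design = 26 and 3·y_production + 2·y_design = 34.
→ y_production = 6 and y_design = 8.
Δz = y_production·Δb = 6 × (-2) = -12, so new z* = 1734 − 12 = 1722.

1722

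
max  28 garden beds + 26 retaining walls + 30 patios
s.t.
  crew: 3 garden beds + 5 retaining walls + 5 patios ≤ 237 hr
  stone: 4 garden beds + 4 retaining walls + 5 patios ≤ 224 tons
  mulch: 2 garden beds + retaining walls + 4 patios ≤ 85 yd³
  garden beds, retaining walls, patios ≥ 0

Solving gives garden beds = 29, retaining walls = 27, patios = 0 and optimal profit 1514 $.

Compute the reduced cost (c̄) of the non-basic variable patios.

Binding: stone and mulch. Non-binding: crew (15 unused).
Slack constraints have shadow price 0 (complementary slackness).
The binding rows give the dual system: 4·y_stone + 2·y_mulch = 28 and 4·y_stone + 1·y_mulch = 26.
Solving: y_stone = 6, y_mulch = 2.
Reduced cost of patios: c₃ − yᵀa₃ = 30 − (6·5 + 2·4) = 30 − 38 = -8.

-8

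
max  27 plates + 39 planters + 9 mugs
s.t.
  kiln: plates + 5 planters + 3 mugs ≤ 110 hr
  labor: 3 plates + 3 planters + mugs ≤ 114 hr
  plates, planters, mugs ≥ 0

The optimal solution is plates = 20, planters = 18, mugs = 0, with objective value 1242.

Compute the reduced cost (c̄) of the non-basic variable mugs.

-8

Check each constraint at x*: kiln 110/110 (tight); labor 114/114 (tight).
The binding rows give the dual system: 1·y_kiln + 3·y_labor = 27 and 5·y_kiln + 3·y_labor = 39.
This yields shadow prices y_kiln = 3, y_labor = 8.
Reduced cost of mugs: c₃ − yᵀa₃ = 9 − (3·3 + 8·1) = 9 − 17 = -8.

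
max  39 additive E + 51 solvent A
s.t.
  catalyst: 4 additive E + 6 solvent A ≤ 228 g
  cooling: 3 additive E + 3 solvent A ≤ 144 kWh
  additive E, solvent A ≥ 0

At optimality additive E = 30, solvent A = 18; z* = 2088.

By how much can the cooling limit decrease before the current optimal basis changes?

Binding constraints: catalyst, cooling. The basis is B = [[4,6],[3,3]] with det -6.
Per unit decrease in cooling, x* moves by d = (-1, 0.6667).
The basis stays optimal until additive E reaches 0; allowable decrease = 30 kWh.

30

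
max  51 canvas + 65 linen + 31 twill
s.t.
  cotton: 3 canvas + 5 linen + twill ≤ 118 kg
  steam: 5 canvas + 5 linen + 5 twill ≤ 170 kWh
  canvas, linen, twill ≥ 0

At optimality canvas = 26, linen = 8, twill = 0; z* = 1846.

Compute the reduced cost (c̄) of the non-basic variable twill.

Check each constraint at x*: cotton 118/118 (tight); steam 170/170 (tight).
The binding rows give the dual system: 3·y_cotton + 5·y_steam = 51 and 5·y_cotton + 5·y_steam = 65.
Solving: y_cotton = 7, y_steam = 6.
Reduced cost of twill: c₃ − yᵀa₃ = 31 − (7·1 + 6·5) = 31 − 37 = -6.

-6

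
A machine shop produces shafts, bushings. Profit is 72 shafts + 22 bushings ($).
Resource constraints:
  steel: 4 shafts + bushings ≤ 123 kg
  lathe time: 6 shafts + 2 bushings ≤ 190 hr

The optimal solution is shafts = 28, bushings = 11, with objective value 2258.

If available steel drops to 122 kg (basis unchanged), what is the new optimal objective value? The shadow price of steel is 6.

Δb = -1, so new z* = 2258 + (6)·(-1) = 2258 − 6 = 2252.

2252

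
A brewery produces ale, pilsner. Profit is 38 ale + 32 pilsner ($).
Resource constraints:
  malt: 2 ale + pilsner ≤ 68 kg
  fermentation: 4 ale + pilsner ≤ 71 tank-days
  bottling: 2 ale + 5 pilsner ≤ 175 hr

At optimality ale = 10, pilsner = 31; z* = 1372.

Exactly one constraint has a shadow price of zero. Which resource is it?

malt: 51/68 (slack 17)
fermentation: 71/71 (binding)
bottling: 175/175 (binding)
By complementary slackness, a constraint with positive slack has shadow price 0 → malt.

malt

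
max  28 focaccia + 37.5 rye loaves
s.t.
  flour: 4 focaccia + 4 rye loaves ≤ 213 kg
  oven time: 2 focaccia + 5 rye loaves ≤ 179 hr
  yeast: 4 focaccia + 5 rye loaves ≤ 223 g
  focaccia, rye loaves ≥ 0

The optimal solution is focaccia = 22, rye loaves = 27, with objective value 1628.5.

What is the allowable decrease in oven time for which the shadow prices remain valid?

Binding constraints: oven time, yeast. The basis is B = [[2,5],[4,5]] with det -10.
Per unit decrease in oven time, x* moves by d = (0.5, -0.4).
The basis stays optimal until flour becomes binding; allowable decrease = 42.5 hr.

42.5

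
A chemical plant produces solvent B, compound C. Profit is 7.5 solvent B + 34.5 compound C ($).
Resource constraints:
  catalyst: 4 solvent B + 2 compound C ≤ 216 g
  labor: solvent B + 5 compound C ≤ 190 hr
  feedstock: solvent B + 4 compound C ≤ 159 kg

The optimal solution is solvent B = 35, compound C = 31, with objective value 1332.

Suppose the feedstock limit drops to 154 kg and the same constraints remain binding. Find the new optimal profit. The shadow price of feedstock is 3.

Δb = -5, so new z* = 1332 + (3)·(-5) = 1332 − 15 = 1317.

1317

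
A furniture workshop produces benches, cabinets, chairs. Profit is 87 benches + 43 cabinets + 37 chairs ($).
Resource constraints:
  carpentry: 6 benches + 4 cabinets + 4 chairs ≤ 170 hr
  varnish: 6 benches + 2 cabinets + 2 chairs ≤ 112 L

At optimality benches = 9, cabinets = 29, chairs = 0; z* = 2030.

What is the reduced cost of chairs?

-6

At the optimum: carpentry uses 170 of 170 (binding); varnish uses 112 of 112 (binding).
From A_Bᵀ y = c: 6·y_carpentry + 6·y_varnish = 87; 4·y_carpentry + 2·y_varnish = 43.
This yields shadow prices y_carpentry = 7, y_varnish = 7.5.
Reduced cost of chairs: c₃ − yᵀa₃ = 37 − (7·4 + 7.5·2) = 37 − 43 = -6.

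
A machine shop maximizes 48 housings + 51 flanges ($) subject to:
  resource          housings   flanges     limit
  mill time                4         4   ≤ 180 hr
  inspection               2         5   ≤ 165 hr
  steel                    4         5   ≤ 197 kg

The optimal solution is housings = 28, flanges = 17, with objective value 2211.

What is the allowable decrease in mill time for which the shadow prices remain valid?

9.6

Binding constraints: mill time, steel. The basis is B = [[4,4],[4,5]] with det 4.
Per unit decrease in mill time, x* moves by d = (-1.25, 1).
The basis stays optimal until inspection becomes binding; allowable decrease = 9.6 hr.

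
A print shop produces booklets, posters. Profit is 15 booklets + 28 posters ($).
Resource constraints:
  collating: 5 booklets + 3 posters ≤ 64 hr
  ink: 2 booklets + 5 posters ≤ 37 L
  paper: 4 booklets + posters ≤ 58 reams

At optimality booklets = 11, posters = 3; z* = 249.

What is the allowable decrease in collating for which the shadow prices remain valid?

41.8

Binding constraints: collating, ink. The basis is B = [[5,3],[2,5]] with det 19.
Per unit decrease in collating, x* moves by d = (-0.2632, 0.1053).
The basis stays optimal until booklets reaches 0; allowable decrease = 41.8 hr.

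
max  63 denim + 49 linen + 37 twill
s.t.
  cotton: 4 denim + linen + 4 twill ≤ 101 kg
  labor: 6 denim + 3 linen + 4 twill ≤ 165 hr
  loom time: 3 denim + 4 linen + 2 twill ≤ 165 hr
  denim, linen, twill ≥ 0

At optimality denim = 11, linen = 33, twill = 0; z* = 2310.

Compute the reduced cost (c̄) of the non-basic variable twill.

-5

Check each constraint at x*: cotton 77/101 (slack 24); labor 165/165 (tight); loom time 165/165 (tight).
Since cotton is not tight, its dual is 0.
The binding rows give the dual system: 6·y_labor + 3·y_loom time = 63 and 3·y_labor + 4·y_loom time = 49.
→ y_labor = 7 and y_loom time = 7.
Reduced cost of twill: c₃ − yᵀa₃ = 37 − (7·4 + 7·2) = 37 − 42 = -5.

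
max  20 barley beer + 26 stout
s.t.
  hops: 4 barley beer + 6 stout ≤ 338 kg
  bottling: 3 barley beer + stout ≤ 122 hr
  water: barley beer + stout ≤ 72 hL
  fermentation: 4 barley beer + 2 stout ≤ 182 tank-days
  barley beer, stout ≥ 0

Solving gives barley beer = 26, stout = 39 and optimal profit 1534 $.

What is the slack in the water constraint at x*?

water used = 1·26 + 1·39 = 65; slack = 72 − 65 = 7.

7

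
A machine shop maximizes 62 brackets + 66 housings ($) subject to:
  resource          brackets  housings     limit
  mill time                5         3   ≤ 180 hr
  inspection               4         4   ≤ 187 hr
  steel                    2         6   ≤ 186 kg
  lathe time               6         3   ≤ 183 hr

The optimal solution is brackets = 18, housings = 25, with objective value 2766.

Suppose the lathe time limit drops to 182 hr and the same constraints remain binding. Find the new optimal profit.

At the optimum: mill time uses 165 of 180 (slack = 15); inspection uses 172 of 187 (slack = 15); steel uses 186 of 186 (binding); lathe time uses 183 of 183 (binding).
Since mill time, inspection are not tight, their duals are 0.
Dual feasibility on the basic columns requires 2·y_steel + 6·y_lathe time = 62, 6·y_steel + 3·y_lathe time = 66.
→ y_steel = 7 and y_lathe time = 8.
Δz = y_lathe time·Δb = 8 × (-1) = -8, so new z* = 2766 − 8 = 2758.

2758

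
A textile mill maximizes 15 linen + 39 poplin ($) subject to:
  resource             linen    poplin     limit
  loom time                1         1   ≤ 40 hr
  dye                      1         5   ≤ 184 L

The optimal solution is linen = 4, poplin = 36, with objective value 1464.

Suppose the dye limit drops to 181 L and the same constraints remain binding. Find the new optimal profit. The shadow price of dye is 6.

Δb = -3, so new z* = 1464 + (6)·(-3) = 1464 − 18 = 1446.

1446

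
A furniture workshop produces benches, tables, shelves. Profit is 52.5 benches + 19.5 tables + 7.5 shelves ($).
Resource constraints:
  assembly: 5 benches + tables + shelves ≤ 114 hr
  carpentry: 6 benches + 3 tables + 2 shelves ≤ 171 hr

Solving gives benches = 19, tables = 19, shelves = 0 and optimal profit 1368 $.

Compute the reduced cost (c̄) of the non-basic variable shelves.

-7

Check each constraint at x*: assembly 114/114 (tight); carpentry 171/171 (tight).
From A_Bᵀ y = c: 5·y_assembly + 6·y_carpentry = 52.5; 1·y_assembly + 3·y_carpentry = 19.5.
This yields shadow prices y_assembly = 4.5, y_carpentry = 5.
Reduced cost of shelves: c₃ − yᵀa₃ = 7.5 − (4.5·1 + 5·2) = 7.5 − 14.5 = -7.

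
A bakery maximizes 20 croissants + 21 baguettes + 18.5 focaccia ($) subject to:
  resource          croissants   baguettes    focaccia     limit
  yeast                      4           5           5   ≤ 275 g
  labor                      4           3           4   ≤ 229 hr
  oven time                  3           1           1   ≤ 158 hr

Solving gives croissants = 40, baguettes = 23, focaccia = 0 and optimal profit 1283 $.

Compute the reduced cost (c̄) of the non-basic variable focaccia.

-4.5

Check each constraint at x*: yeast 275/275 (tight); labor 229/229 (tight); oven time 143/158 (slack 15).
Slack constraints have shadow price 0 (complementary slackness).
From A_Bᵀ y = c: 4·y_yeast + 4·y_labor = 20; 5·y_yeast + 3·y_labor = 21.
Solving: y_yeast = 3, y_labor = 2.
Reduced cost of focaccia: c₃ − yᵀa₃ = 18.5 − (3·5 + 2·4) = 18.5 − 23 = -4.5.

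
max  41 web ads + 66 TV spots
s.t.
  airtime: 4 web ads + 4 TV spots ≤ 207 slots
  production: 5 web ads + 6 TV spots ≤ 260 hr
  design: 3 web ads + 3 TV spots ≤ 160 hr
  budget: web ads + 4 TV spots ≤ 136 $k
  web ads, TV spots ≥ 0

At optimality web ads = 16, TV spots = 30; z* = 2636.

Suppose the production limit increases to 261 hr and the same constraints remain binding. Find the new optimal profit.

2643

Check each constraint at x*: airtime 184/207 (slack 23); production 260/260 (tight); design 138/160 (slack 22); budget 136/136 (tight).
Slack constraints have shadow price 0 (complementary slackness).
Dual feasibility on the basic columns requires 5·y_production + 1·y_budget = 41, 6·y_production + 4·y_budget = 66.
→ y_production = 7 and y_budget = 6.
Δz = y_production·Δb = 7 × (1) = 7, so new z* = 2636 + 7 = 2643.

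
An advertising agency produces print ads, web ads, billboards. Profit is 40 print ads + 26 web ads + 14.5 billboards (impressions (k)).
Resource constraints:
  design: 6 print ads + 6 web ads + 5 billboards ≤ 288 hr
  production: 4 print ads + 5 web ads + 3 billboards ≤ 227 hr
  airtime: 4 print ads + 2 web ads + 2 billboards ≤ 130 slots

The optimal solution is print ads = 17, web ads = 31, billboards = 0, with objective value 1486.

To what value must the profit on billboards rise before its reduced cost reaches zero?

24

Binding: design and airtime. Non-binding: production (4 unused).
Slack constraints have shadow price 0 (complementary slackness).
From A_Bᵀ y = c: 6·y_design + 4·y_airtime = 40; 6·y_design + 2·y_airtime = 26.
Solving: y_design = 2, y_airtime = 7.
billboards enters the basis when its profit ≥ yᵀa₃ = 2·5 + 7·2 = 24.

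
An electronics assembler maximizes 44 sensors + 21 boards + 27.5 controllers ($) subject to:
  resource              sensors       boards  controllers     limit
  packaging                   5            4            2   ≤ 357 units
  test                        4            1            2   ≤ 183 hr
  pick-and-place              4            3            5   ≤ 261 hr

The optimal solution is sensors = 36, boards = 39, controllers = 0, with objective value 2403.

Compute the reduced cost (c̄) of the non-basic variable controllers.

At the optimum: packaging uses 336 of 357 (slack = 21); test uses 183 of 183 (binding); pick-and-place uses 261 of 261 (binding).
By complementary slackness, y = 0 for the non-binding constraint.
The binding rows give the dual system: 4·y_test + 4·y_pick-and-place = 44 and 1·y_test + 3·y_pick-and-place = 21.
This yields shadow prices y_test = 6, y_pick-and-place = 5.
Reduced cost of controllers: c₃ − yᵀa₃ = 27.5 − (6·2 + 5·5) = 27.5 − 37 = -9.5.

-9.5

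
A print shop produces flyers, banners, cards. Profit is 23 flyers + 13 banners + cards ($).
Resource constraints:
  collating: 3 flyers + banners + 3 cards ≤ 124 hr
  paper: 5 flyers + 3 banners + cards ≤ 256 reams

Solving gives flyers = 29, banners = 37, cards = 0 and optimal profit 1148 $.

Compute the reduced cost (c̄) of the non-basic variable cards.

Both collating and paper are binding at x*.
The binding rows give the dual system: 3·y_collating + 5·y_paper = 23 and 1·y_collating + 3·y_paper = 13.
This yields shadow prices y_collating = 1, y_paper = 4.
Reduced cost of cards: c₃ − yᵀa₃ = 1 − (1·3 + 4·1) = 1 − 7 = -6.

-6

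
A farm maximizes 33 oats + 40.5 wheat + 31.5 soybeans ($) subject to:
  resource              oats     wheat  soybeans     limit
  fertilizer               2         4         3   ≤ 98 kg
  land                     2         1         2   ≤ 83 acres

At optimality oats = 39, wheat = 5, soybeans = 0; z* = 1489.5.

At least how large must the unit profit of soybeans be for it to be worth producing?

41

At the optimum: fertilizer uses 98 of 98 (binding); land uses 83 of 83 (binding).
The binding rows give the dual system: 2·y_fertilizer + 2·y_land = 33 and 4·y_fertilizer + 1·y_land = 40.5.
Solving: y_fertilizer = 8, y_land = 8.5.
soybeans enters the basis when its profit ≥ yᵀa₃ = 8·3 + 8.5·2 = 41.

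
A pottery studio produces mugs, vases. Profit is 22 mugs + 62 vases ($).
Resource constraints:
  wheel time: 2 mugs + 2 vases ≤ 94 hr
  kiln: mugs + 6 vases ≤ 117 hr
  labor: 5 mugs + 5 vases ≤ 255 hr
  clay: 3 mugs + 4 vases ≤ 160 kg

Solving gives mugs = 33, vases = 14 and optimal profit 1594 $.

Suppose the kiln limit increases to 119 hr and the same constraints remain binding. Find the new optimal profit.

Binding: wheel time and kiln. Non-binding: labor (20 unused), clay (5 unused).
Slack constraints have shadow price 0 (complementary slackness).
From A_Bᵀ y = c: 2·y_wheel time + 1·y_kiln = 22; 2·y_wheel time + 6·y_kiln = 62.
Solving: y_wheel time = 7, y_kiln = 8.
Δz = y_kiln·Δb = 8 × (2) = 16, so new z* = 1594 + 16 = 1610.

1610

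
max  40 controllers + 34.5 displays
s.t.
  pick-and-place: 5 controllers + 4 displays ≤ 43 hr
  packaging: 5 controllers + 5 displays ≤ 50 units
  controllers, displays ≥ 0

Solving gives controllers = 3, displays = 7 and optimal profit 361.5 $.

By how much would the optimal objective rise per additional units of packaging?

Check each constraint at x*: pick-and-place 43/43 (tight); packaging 50/50 (tight).
Dual feasibility on the basic columns requires 5·y_pick-and-place + 5·y_packaging = 40, 4·y_pick-and-place + 5·y_packaging = 34.5.
→ y_pick-and-place = 5.5 and y_packaging = 2.5.
Shadow price of packaging = 2.5.

2.5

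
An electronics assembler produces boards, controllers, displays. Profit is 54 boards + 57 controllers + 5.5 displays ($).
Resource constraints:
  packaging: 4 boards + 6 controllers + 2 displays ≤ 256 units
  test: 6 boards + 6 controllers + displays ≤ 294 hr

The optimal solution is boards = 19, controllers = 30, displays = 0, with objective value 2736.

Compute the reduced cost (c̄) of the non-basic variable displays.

Both packaging and test are binding at x*.
Dual feasibility on the basic columns requires 4·y_packaging + 6·y_test = 54, 6·y_packaging + 6·y_test = 57.
Solving: y_packaging = 1.5, y_test = 8.
Reduced cost of displays: c₃ − yᵀa₃ = 5.5 − (1.5·2 + 8·1) = 5.5 − 11 = -5.5.

-5.5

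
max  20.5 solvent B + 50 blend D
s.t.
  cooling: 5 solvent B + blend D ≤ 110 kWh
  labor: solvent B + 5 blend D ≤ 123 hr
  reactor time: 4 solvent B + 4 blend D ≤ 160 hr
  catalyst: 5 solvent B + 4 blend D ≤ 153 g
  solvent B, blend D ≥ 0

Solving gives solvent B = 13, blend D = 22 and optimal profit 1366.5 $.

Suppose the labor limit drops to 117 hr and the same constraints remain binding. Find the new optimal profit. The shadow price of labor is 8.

1318.5

Δb = -6, so new z* = 1366.5 + (8)·(-6) = 1366.5 − 48 = 1318.5.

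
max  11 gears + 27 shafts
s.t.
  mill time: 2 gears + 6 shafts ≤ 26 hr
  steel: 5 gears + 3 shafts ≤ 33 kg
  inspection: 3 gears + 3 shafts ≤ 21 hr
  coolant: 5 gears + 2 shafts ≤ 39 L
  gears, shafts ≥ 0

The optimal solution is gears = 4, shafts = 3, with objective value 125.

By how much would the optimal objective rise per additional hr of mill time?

4

Binding: mill time and inspection. Non-binding: steel (4 unused), coolant (13 unused).
Slack constraints have shadow price 0 (complementary slackness).
The binding rows give the dual system: 2·y_mill time + 3·y_inspection = 11 and 6·y_mill time + 3·y_inspection = 27.
→ y_mill time = 4 and y_inspection = 1.
Shadow price of mill time = 4.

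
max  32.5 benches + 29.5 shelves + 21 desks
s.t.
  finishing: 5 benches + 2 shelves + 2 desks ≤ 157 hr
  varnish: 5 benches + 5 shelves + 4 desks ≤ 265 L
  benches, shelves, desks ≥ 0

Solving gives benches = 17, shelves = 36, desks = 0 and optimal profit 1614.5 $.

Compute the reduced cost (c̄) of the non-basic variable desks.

-3

Check each constraint at x*: finishing 157/157 (tight); varnish 265/265 (tight).
Dual feasibility on the basic columns requires 5·y_finishing + 5·y_varnish = 32.5, 2·y_finishing + 5·y_varnish = 29.5.
→ y_finishing = 1 and y_varnish = 5.5.
Reduced cost of desks: c₃ − yᵀa₃ = 21 − (1·2 + 5.5·4) = 21 − 24 = -3.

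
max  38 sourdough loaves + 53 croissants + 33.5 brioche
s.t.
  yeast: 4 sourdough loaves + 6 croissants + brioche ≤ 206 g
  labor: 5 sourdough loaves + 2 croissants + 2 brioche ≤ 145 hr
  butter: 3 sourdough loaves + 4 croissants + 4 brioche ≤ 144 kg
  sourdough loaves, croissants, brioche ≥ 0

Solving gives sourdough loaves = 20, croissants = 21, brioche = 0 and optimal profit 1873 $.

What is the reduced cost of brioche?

At the optimum: yeast uses 206 of 206 (binding); labor uses 142 of 145 (slack = 3); butter uses 144 of 144 (binding).
By complementary slackness, y = 0 for the non-binding constraint.
The binding rows give the dual system: 4·y_yeast + 3·y_butter = 38 and 6·y_yeast + 4·y_butter = 53.
Solving: y_yeast = 3.5, y_butter = 8.
Reduced cost of brioche: c₃ − yᵀa₃ = 33.5 − (3.5·1 + 8·4) = 33.5 − 35.5 = -2.

-2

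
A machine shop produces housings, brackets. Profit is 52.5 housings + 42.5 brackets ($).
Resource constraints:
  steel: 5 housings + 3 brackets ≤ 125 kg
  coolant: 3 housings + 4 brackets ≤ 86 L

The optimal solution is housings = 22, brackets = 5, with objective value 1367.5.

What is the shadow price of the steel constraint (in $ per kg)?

Both steel and coolant are binding at x*.
From A_Bᵀ y = c: 5·y_steel + 3·y_coolant = 52.5; 3·y_steel + 4·y_coolant = 42.5.
This yields shadow prices y_steel = 7.5, y_coolant = 5.
Shadow price of steel = 7.5.

7.5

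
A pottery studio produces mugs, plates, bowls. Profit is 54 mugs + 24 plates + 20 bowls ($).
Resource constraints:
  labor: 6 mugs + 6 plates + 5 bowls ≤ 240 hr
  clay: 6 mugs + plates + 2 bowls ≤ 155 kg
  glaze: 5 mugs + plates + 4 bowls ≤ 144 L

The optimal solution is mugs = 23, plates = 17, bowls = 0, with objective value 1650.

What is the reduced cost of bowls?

-7

At the optimum: labor uses 240 of 240 (binding); clay uses 155 of 155 (binding); glaze uses 132 of 144 (slack = 12).
Slack constraints have shadow price 0 (complementary slackness).
From A_Bᵀ y = c: 6·y_labor + 6·y_clay = 54; 6·y_labor + 1·y_clay = 24.
→ y_labor = 3 and y_clay = 6.
Reduced cost of bowls: c₃ − yᵀa₃ = 20 − (3·5 + 6·2) = 20 − 27 = -7.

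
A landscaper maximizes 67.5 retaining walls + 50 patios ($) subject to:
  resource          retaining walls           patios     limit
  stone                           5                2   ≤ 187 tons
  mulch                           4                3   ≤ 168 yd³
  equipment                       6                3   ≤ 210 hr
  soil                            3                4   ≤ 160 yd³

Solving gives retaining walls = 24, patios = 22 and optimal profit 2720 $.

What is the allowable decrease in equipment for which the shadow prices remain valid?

Binding constraints: equipment, soil. The basis is B = [[6,3],[3,4]] with det 15.
Per unit decrease in equipment, x* moves by d = (-0.2667, 0.2).
The basis stays optimal until retaining walls reaches 0; allowable decrease = 90 hr.

90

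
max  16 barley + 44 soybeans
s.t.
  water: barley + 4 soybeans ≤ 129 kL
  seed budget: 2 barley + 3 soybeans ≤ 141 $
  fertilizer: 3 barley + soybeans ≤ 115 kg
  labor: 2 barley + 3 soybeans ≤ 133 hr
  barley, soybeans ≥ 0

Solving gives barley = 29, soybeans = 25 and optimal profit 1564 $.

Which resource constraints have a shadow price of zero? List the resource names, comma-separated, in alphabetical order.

fertilizer, seed budget

water: 129/129 (binding)
seed budget: 133/141 (slack 8)
fertilizer: 112/115 (slack 3)
labor: 133/133 (binding)
By complementary slackness, a constraint with positive slack has shadow price 0 → fertilizer, seed budget.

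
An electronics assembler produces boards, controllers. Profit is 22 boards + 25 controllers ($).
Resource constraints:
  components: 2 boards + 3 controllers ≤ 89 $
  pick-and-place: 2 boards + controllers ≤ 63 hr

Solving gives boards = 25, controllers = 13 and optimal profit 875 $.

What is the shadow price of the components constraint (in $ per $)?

Both components and pick-and-place are binding at x*.
Dual feasibility on the basic columns requires 2·y_components + 2·y_pick-and-place = 22, 3·y_components + 1·y_pick-and-place = 25.
→ y_components = 7 and y_pick-and-place = 4.
Shadow price of components = 7.

7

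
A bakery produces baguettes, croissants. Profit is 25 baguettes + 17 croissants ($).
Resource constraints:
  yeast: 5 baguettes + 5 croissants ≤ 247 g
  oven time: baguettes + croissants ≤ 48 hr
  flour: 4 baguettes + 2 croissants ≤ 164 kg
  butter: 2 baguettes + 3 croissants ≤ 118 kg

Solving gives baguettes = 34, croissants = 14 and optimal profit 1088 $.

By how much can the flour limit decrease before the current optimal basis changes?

Binding constraints: oven time, flour. The basis is B = [[1,1],[4,2]] with det -2.
Per unit decrease in flour, x* moves by d = (-0.5, 0.5).
The basis stays optimal until butter becomes binding; allowable decrease = 16 kg.

16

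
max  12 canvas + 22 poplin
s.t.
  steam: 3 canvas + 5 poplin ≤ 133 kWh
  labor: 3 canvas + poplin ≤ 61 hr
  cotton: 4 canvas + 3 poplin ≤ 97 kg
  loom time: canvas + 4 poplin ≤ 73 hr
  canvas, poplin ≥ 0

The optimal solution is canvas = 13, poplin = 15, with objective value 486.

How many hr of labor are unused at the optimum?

7

labor used = 3·13 + 1·15 = 54; slack = 61 − 54 = 7.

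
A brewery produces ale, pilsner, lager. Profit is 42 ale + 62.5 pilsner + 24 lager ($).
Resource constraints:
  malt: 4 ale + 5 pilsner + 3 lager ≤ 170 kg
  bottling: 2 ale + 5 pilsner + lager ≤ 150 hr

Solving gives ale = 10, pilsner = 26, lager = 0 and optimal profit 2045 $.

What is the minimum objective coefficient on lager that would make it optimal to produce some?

Check each constraint at x*: malt 170/170 (tight); bottling 150/150 (tight).
Dual feasibility on the basic columns requires 4·y_malt + 2·y_bottling = 42, 5·y_malt + 5·y_bottling = 62.5.
→ y_malt = 8.5 and y_bottling = 4.
lager enters the basis when its profit ≥ yᵀa₃ = 8.5·3 + 4·1 = 29.5.

29.5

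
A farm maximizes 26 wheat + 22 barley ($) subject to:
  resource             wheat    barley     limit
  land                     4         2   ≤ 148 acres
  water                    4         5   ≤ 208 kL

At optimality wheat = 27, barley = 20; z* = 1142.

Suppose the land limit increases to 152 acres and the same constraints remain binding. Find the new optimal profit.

Both land and water are binding at x*.
Dual feasibility on the basic columns requires 4·y_land + 4·y_water = 26, 2·y_land + 5·y_water = 22.
→ y_land = 3.5 and y_water = 3.
Δz = y_land·Δb = 3.5 × (4) = 14, so new z* = 1142 + 14 = 1156.

1156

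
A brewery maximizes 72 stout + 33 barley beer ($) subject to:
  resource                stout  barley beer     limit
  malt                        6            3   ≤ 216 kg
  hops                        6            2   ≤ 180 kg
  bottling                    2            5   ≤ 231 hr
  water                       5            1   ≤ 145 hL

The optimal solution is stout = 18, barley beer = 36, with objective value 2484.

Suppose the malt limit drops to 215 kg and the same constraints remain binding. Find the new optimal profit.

2475

At the optimum: malt uses 216 of 216 (binding); hops uses 180 of 180 (binding); bottling uses 216 of 231 (slack = 15); water uses 126 of 145 (slack = 19).
By complementary slackness, y = 0 for the non-binding constraints.
From A_Bᵀ y = c: 6·y_malt + 6·y_hops = 72; 3·y_malt + 2·y_hops = 33.
Solving: y_malt = 9, y_hops = 3.
Δz = y_malt·Δb = 9 × (-1) = -9, so new z* = 2484 − 9 = 2475.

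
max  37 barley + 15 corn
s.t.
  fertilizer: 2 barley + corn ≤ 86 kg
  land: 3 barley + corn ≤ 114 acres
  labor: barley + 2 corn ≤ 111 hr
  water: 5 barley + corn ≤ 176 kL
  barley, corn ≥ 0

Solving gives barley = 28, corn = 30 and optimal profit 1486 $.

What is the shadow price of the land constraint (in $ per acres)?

Binding: fertilizer and land. Non-binding: labor (23 unused), water (6 unused).
Since labor, water are not tight, their duals are 0.
Dual feasibility on the basic columns requires 2·y_fertilizer + 3·y_land = 37, 1·y_fertilizer + 1·y_land = 15.
This yields shadow prices y_fertilizer = 8, y_land = 7.
Shadow price of land = 7.

7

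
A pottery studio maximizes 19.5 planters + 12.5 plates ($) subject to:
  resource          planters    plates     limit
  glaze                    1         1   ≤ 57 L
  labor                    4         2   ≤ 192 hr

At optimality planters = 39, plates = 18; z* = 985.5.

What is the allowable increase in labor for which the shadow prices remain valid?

36

Binding constraints: glaze, labor. The basis is B = [[1,1],[4,2]] with det -2.
Per unit increase in labor, x* moves by d = (0.5, -0.5).
The basis stays optimal until plates reaches 0; allowable increase = 36 hr.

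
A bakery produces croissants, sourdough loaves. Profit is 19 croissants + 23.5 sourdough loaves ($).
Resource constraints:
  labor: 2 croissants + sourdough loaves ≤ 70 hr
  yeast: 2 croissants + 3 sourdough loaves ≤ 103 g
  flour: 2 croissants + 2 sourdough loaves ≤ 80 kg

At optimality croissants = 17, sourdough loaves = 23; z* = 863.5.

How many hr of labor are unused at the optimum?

labor used = 2·17 + 1·23 = 57; slack = 70 − 57 = 13.

13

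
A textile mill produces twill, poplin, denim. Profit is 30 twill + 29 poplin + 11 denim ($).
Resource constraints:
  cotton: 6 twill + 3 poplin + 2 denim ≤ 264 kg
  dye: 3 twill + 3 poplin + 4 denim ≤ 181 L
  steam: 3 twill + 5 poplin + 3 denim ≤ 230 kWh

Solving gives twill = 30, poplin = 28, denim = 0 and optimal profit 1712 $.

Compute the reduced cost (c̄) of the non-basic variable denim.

-7

At the optimum: cotton uses 264 of 264 (binding); dye uses 174 of 181 (slack = 7); steam uses 230 of 230 (binding).
Slack constraints have shadow price 0 (complementary slackness).
The binding rows give the dual system: 6·y_cotton + 3·y_steam = 30 and 3·y_cotton + 5·y_steam = 29.
→ y_cotton = 3 and y_steam = 4.
Reduced cost of denim: c₃ − yᵀa₃ = 11 − (3·2 + 4·3) = 11 − 18 = -7.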